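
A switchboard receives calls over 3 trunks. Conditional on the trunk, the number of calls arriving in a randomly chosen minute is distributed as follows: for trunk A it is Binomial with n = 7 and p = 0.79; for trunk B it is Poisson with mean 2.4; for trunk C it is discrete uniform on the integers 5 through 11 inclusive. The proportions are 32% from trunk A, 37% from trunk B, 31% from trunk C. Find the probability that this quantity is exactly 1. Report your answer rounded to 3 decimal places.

Conditional on each trunk, P(X = 1): A: 0.000474287; B: 0.217723; C: 0.
By total probability, P(X = 1) = 0.32·0.000474287 + 0.37·0.217723 + 0.31·0 = 0.0807093.

0.081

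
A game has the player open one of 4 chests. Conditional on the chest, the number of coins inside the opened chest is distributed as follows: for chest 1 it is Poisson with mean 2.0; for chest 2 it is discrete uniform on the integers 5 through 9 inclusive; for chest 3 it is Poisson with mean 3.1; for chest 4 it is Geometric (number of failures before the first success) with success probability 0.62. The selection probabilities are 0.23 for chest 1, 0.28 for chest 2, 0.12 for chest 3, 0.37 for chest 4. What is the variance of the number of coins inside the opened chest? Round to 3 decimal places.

Per component, 1: μ=2, E[X²]=6; 2: μ=7, E[X²]=51; 3: μ=3.1, E[X²]=12.71; 4: μ=0.612903, E[X²]=1.3642.
E[X] = 0.23·2 + 0.28·7 + 0.12·3.1 + 0.37·0.612903 = 3.01877.
E[X²] = 0.23·6 + 0.28·51 + 0.12·12.71 + 0.37·1.3642 = 17.69.
Var(X) = E[X²] − (E[X])² = 17.69 − 9.113 = 8.57696.

8.577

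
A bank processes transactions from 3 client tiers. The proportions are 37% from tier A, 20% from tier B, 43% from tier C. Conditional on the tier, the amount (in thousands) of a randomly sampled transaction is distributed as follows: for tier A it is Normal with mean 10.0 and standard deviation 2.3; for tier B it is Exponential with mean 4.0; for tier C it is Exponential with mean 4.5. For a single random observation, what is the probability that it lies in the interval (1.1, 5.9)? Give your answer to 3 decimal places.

0.341

Conditional on each tier, P(1.1 < X < 5.9): A: 0.0372705; B: 0.530793; C: 0.513619.
By total probability, P(1.1 < X < 5.9) = 0.37·0.0372705 + 0.2·0.530793 + 0.43·0.513619 = 0.340805.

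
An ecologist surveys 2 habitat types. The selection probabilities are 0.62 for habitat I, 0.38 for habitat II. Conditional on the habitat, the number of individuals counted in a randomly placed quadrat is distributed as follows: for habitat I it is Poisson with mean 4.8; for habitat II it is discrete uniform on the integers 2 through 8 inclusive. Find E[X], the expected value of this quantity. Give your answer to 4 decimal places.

4.8760

Component means — I: 4.8; II: 5.
E[X] = 0.62·4.8 + 0.38·5 = 4.876.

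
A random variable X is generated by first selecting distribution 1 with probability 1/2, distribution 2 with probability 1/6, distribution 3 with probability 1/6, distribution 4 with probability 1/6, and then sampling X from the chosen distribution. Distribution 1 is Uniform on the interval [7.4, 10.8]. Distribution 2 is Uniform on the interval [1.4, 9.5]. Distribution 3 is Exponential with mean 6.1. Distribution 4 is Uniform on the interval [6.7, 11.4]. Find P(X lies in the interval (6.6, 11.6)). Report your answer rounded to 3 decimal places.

0.758

Conditional on each component, P(6.6 < X < 11.6): 1: 1; 2: 0.358025; 3: 0.189604; 4: 1.
By total probability, P(6.6 < X < 11.6) = 0.5·1 + 0.166667·0.358025 + 0.166667·0.189604 + 0.166667·1 = 0.757938.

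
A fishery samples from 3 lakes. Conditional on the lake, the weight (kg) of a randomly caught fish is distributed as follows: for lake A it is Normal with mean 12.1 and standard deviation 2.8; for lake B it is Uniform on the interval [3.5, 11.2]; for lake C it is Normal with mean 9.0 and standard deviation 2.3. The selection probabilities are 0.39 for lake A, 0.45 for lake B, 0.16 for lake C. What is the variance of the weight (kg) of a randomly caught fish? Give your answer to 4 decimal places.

10.8828

Per component, A: μ=12.1, E[X²]=154.25; B: μ=7.35, E[X²]=58.9633; C: μ=9, E[X²]=86.29.
E[X] = 0.39·12.1 + 0.45·7.35 + 0.16·9 = 9.4665.
E[X²] = 0.39·154.25 + 0.45·58.9633 + 0.16·86.29 = 100.497.
Var(X) = E[X²] − (E[X])² = 100.497 − 89.6146 = 10.8828.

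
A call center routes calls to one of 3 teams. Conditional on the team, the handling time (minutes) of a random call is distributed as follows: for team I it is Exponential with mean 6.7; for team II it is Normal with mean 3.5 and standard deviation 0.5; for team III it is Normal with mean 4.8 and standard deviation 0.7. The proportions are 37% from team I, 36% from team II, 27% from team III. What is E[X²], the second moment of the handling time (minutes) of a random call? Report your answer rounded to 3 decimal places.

44.072

For each component E[X²] = Var + (mean)², giving I: 89.78; II: 12.5; III: 23.53.
Overall E[X²] = 0.37·89.78 + 0.36·12.5 + 0.27·23.53 = 44.0717.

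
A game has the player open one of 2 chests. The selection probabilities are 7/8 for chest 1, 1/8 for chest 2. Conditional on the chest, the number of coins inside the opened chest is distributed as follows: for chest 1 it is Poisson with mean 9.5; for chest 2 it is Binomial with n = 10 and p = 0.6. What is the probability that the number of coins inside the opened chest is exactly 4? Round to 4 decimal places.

Conditional on each chest, P(X = 4): 1: 0.025403; 2: 0.111477.
By total probability, P(X = 4) = 0.875·0.025403 + 0.125·0.111477 = 0.0361622.

0.0362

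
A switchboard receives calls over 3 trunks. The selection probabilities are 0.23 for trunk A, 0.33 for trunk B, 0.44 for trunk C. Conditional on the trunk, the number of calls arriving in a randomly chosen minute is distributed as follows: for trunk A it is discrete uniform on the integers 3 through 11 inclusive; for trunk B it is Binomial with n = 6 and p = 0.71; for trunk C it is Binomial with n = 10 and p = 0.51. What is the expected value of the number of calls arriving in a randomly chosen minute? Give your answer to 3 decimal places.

5.260

Component means — A: 7; B: 4.26; C: 5.1.
E[X] = 0.23·7 + 0.33·4.26 + 0.44·5.1 = 5.2598.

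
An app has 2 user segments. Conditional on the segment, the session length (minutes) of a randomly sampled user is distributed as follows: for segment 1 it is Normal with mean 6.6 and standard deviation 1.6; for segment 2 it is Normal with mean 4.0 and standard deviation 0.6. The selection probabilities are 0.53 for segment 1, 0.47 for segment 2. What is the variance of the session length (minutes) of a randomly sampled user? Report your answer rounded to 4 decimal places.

Per component, 1: μ=6.6, E[X²]=46.12; 2: μ=4, E[X²]=16.36.
E[X] = 0.53·6.6 + 0.47·4 = 5.378.
E[X²] = 0.53·46.12 + 0.47·16.36 = 32.1328.
Var(X) = E[X²] − (E[X])² = 32.1328 − 28.9229 = 3.20992.

3.2099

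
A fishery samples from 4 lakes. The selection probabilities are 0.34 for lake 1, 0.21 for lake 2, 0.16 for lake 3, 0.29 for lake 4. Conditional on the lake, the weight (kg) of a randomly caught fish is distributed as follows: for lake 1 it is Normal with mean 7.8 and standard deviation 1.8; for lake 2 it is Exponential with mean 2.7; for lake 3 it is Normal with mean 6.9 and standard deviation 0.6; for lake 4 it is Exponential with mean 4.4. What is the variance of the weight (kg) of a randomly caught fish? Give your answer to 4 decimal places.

Per component, 1: μ=7.8, E[X²]=64.08; 2: μ=2.7, E[X²]=14.58; 3: μ=6.9, E[X²]=47.97; 4: μ=4.4, E[X²]=38.72.
E[X] = 0.34·7.8 + 0.21·2.7 + 0.16·6.9 + 0.29·4.4 = 5.599.
E[X²] = 0.34·64.08 + 0.21·14.58 + 0.16·47.97 + 0.29·38.72 = 43.753.
Var(X) = E[X²] − (E[X])² = 43.753 − 31.3488 = 12.4042.

12.4042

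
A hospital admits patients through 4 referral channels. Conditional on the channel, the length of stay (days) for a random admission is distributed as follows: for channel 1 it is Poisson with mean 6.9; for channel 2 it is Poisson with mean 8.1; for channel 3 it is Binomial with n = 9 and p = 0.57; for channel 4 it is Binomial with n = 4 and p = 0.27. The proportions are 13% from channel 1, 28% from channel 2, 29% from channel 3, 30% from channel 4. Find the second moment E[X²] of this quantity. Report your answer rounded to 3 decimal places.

For each component E[X²] = Var + (mean)², giving 1: 54.51; 2: 73.71; 3: 28.5228; 4: 1.9548.
Overall E[X²] = 0.13·54.51 + 0.28·73.71 + 0.29·28.5228 + 0.3·1.9548 = 36.5832.

36.583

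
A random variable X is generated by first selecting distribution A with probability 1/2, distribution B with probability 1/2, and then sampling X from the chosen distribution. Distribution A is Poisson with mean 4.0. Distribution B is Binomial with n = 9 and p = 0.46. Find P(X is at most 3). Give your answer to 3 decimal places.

Conditional on each component, P(X ≤ 3): A: 0.43347; B: 0.33856.
By total probability, P(X ≤ 3) = 0.5·0.43347 + 0.5·0.33856 = 0.386015.

0.386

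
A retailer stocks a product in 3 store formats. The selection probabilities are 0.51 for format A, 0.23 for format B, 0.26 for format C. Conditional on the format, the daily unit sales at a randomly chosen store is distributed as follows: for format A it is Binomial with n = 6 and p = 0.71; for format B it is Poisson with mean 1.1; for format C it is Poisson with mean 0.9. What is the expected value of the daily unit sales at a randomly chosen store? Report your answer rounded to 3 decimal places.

Component means — A: 4.26; B: 1.1; C: 0.9.
E[X] = 0.51·4.26 + 0.23·1.1 + 0.26·0.9 = 2.6596.

2.660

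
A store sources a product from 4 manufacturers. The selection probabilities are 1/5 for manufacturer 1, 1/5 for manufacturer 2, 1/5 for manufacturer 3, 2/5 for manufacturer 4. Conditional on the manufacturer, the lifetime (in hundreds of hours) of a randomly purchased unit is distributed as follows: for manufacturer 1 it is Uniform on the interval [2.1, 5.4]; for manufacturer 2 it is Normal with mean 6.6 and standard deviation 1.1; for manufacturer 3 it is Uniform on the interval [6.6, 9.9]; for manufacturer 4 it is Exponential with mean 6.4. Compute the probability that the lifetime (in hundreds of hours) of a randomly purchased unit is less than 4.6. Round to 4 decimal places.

Conditional on each manufacturer, P(X < 4.6): 1: 0.757576; 2: 0.0345182; 3: 0; 4: 0.512639.
By total probability, P(X < 4.6) = 0.2·0.757576 + 0.2·0.0345182 + 0.2·0 + 0.4·0.512639 = 0.363474.

0.3635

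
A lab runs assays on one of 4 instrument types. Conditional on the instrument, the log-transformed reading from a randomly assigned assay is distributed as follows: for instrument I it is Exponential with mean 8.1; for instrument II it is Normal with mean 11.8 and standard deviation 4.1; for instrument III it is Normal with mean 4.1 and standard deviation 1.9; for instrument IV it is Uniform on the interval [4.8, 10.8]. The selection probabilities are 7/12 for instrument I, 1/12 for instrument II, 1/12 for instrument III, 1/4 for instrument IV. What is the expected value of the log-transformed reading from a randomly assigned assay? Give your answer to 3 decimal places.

8.000

Component means — I: 8.1; II: 11.8; III: 4.1; IV: 7.8.
E[X] = 0.583333·8.1 + 0.0833333·11.8 + 0.0833333·4.1 + 0.25·7.8 = 8.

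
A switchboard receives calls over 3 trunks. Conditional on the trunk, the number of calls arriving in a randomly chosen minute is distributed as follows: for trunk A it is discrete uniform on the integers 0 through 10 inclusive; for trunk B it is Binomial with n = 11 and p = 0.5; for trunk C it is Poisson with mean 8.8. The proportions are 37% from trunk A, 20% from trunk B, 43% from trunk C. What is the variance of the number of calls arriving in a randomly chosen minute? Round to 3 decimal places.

Per component, A: μ=5, E[X²]=35; B: μ=5.5, E[X²]=33; C: μ=8.8, E[X²]=86.24.
E[X] = 0.37·5 + 0.2·5.5 + 0.43·8.8 = 6.734.
E[X²] = 0.37·35 + 0.2·33 + 0.43·86.24 = 56.6332.
Var(X) = E[X²] − (E[X])² = 56.6332 − 45.3468 = 11.2864.

11.286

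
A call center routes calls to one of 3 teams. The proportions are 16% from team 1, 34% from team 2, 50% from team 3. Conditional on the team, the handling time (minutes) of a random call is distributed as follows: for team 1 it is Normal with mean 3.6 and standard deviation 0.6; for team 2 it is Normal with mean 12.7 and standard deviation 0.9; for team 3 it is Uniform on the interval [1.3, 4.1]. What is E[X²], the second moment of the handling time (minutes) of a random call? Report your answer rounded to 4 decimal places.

61.2169

For each component E[X²] = Var + (mean)², giving 1: 13.32; 2: 162.1; 3: 7.94333.
Overall E[X²] = 0.16·13.32 + 0.34·162.1 + 0.5·7.94333 = 61.2169.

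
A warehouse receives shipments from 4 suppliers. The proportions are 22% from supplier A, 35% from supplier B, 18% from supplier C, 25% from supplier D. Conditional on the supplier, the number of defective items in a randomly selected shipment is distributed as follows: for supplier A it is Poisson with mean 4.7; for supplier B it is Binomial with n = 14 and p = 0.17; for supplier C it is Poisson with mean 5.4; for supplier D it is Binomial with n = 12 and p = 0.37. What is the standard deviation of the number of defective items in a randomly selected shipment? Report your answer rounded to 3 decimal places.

Per component, A: μ=4.7, E[X²]=26.79; B: μ=2.38, E[X²]=7.6398; C: μ=5.4, E[X²]=34.56; D: μ=4.44, E[X²]=22.5108.
E[X] = 0.22·4.7 + 0.35·2.38 + 0.18·5.4 + 0.25·4.44 = 3.949.
E[X²] = 0.22·26.79 + 0.35·7.6398 + 0.18·34.56 + 0.25·22.5108 = 20.4162.
Var(X) = E[X²] − (E[X])² = 20.4162 − 15.5946 = 4.82163.
SD(X) = √4.82163 = 2.19582.

2.196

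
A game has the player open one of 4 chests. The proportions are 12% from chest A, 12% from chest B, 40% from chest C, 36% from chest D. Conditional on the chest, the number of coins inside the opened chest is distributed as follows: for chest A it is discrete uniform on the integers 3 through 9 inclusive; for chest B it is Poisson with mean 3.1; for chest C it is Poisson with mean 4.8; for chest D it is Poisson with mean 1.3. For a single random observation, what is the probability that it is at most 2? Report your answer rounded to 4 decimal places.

0.4137

Conditional on each chest, P(X ≤ 2): A: 0; B: 0.401163; C: 0.142539; D: 0.857112.
By total probability, P(X ≤ 2) = 0.12·0 + 0.12·0.401163 + 0.4·0.142539 + 0.36·0.857112 = 0.413716.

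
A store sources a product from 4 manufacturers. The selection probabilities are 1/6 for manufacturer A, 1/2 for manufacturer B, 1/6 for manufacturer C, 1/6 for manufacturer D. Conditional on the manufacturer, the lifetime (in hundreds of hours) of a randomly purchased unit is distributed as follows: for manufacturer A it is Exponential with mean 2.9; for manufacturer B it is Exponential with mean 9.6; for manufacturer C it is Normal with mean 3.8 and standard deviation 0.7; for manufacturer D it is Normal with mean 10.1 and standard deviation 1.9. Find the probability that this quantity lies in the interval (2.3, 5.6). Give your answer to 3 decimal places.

0.330

Conditional on each manufacturer, P(2.3 < X < 5.6): A: 0.30744; B: 0.228921; C: 0.978874; D: 0.0089119.
By total probability, P(2.3 < X < 5.6) = 0.166667·0.30744 + 0.5·0.228921 + 0.166667·0.978874 + 0.166667·0.0089119 = 0.330331.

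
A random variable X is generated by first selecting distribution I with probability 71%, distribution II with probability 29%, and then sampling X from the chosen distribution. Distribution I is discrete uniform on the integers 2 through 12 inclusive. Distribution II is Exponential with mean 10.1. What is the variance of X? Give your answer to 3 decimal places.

38.662

Per component, I: μ=7, E[X²]=59; II: μ=10.1, E[X²]=204.02.
E[X] = 0.71·7 + 0.29·10.1 = 7.899.
E[X²] = 0.71·59 + 0.29·204.02 = 101.056.
Var(X) = E[X²] − (E[X])² = 101.056 − 62.3942 = 38.6616.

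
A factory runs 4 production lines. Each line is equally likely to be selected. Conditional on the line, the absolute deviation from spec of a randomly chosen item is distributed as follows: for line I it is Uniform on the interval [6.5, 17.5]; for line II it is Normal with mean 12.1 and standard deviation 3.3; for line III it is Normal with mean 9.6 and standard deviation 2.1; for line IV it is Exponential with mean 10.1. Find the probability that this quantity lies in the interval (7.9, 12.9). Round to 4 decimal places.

0.4651

Conditional on each line, P(7.9 < X < 12.9): I: 0.454545; II: 0.494217; III: 0.732851; IV: 0.178599.
By total probability, P(7.9 < X < 12.9) = 0.25·0.454545 + 0.25·0.494217 + 0.25·0.732851 + 0.25·0.178599 = 0.465053.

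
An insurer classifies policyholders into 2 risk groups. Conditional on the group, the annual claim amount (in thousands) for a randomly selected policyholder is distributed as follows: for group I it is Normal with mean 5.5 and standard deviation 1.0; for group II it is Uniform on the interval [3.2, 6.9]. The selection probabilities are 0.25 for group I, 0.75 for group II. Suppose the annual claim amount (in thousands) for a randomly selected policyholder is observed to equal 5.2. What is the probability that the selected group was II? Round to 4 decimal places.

Likelihoods f(5.2 | ·): I: 0.381388; II: 0.27027.
Posterior ∝ prior × likelihood. Numerator for II: 0.75·0.27027 = 0.202703.
Normalizing constant: 0.25·0.381388 + 0.75·0.27027 = 0.29805.
P(II | observation) = 0.202703 / 0.29805 = 0.680097.

0.6801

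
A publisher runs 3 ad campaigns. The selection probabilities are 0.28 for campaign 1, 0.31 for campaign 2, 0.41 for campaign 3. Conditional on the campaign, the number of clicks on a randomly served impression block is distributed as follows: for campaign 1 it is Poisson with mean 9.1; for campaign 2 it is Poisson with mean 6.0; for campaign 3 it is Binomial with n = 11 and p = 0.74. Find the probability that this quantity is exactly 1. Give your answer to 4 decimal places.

Conditional on each campaign, P(X = 1): 1: 0.00101616; 2: 0.0148725; 3: 1.1491e-05.
By total probability, P(X = 1) = 0.28·0.00101616 + 0.31·0.0148725 + 0.41·1.1491e-05 = 0.00489971.

0.0049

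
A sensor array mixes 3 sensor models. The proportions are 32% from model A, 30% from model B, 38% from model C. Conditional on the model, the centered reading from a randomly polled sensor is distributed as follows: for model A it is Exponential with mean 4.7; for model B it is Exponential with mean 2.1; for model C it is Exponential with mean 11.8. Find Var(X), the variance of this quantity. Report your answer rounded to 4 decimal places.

78.8081

Per component, A: μ=4.7, E[X²]=44.18; B: μ=2.1, E[X²]=8.82; C: μ=11.8, E[X²]=278.48.
E[X] = 0.32·4.7 + 0.3·2.1 + 0.38·11.8 = 6.618.
E[X²] = 0.32·44.18 + 0.3·8.82 + 0.38·278.48 = 122.606.
Var(X) = E[X²] − (E[X])² = 122.606 − 43.7979 = 78.8081.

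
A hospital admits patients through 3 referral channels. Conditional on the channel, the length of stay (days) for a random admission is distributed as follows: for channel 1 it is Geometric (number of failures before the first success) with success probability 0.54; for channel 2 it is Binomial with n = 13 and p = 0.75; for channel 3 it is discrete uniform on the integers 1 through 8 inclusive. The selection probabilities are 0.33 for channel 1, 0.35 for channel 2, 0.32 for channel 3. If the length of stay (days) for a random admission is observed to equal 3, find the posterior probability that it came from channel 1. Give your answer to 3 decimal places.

Likelihoods P(X=3 | ·): 1: 0.0525614; 2: 0.000115067; 3: 0.125.
Posterior ∝ prior × likelihood. Numerator for 1: 0.33·0.0525614 = 0.0173453.
Normalizing constant: 0.33·0.0525614 + 0.35·0.000115067 + 0.32·0.125 = 0.0573855.
P(1 | observation) = 0.0173453 / 0.0573855 = 0.302259.

0.302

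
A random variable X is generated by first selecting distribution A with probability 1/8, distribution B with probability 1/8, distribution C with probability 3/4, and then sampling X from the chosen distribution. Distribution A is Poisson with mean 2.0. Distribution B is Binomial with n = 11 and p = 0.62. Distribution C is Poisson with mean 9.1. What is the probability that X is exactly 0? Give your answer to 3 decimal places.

Conditional on each component, P(X = 0): A: 0.135335; B: 2.38572e-05; C: 0.000111666.
By total probability, P(X = 0) = 0.125·0.135335 + 0.125·2.38572e-05 + 0.75·0.000111666 = 0.0170036.

0.017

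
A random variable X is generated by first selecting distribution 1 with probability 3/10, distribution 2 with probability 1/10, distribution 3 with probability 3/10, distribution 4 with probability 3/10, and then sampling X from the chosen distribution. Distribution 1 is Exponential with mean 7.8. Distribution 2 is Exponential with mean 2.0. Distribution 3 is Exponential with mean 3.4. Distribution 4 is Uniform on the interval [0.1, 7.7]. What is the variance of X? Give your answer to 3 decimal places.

27.874

Per component, 1: μ=7.8, E[X²]=121.68; 2: μ=2, E[X²]=8; 3: μ=3.4, E[X²]=23.12; 4: μ=3.9, E[X²]=20.0233.
E[X] = 0.3·7.8 + 0.1·2 + 0.3·3.4 + 0.3·3.9 = 4.73.
E[X²] = 0.3·121.68 + 0.1·8 + 0.3·23.12 + 0.3·20.0233 = 50.247.
Var(X) = E[X²] − (E[X])² = 50.247 − 22.3729 = 27.8741.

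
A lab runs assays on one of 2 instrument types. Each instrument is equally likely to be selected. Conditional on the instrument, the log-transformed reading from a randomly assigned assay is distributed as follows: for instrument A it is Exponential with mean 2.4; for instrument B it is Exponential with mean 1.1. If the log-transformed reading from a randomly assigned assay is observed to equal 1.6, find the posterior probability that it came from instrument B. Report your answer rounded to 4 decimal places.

Likelihoods f(1.6 | ·): A: 0.213924; B: 0.212279.
Posterior ∝ prior × likelihood. Numerator for B: 0.5·0.212279 = 0.106139.
Normalizing constant: 0.5·0.213924 + 0.5·0.212279 = 0.213101.
P(B | observation) = 0.106139 / 0.213101 = 0.49807.

0.4981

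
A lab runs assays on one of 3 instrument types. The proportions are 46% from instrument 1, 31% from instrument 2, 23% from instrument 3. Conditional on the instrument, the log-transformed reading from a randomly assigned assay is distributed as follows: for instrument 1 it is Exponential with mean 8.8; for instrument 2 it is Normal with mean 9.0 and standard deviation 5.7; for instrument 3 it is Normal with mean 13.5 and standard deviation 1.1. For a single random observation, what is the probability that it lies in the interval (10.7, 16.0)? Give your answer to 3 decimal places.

0.372

Conditional on each instrument, P(10.7 < X < 16.0): 1: 0.13412; 2: 0.273048; 3: 0.983022.
By total probability, P(10.7 < X < 16.0) = 0.46·0.13412 + 0.31·0.273048 + 0.23·0.983022 = 0.372435.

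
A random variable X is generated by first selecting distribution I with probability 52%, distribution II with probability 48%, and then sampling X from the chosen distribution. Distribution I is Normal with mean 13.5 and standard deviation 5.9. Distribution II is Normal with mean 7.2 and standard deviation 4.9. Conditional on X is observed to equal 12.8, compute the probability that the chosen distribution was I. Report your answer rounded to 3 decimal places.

Likelihoods f(12.8 | ·): I: 0.0671431; II: 0.0423734.
Posterior ∝ prior × likelihood. Numerator for I: 0.52·0.0671431 = 0.0349144.
Normalizing constant: 0.52·0.0671431 + 0.48·0.0423734 = 0.0552536.
P(I | observation) = 0.0349144 / 0.0552536 = 0.631894.

0.632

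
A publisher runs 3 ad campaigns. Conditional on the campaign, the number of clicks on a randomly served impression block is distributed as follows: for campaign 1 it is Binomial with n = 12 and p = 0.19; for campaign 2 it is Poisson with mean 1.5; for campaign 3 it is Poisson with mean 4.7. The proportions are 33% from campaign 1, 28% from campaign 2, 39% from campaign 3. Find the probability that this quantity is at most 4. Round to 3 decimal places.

Conditional on each campaign, P(X ≤ 4): 1: 0.939989; 2: 0.981424; 3: 0.494609.
By total probability, P(X ≤ 4) = 0.33·0.939989 + 0.28·0.981424 + 0.39·0.494609 = 0.777892.

0.778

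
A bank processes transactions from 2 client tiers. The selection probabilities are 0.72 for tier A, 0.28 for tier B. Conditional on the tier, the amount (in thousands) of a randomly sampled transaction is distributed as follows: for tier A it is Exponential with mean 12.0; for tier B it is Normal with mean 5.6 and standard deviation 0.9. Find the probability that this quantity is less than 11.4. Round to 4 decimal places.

0.7215

Conditional on each tier, P(X < 11.4): A: 0.613259; B: 1.
By total probability, P(X < 11.4) = 0.72·0.613259 + 0.28·1 = 0.721546.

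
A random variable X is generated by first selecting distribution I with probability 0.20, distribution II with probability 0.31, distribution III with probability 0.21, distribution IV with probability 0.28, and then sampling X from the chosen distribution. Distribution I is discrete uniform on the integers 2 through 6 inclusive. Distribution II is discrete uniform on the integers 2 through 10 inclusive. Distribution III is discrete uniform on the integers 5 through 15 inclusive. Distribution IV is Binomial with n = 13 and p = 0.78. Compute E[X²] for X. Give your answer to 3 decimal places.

69.341

For each component E[X²] = Var + (mean)², giving I: 18; II: 42.6667; III: 110; IV: 105.05.
Overall E[X²] = 0.2·18 + 0.31·42.6667 + 0.21·110 + 0.28·105.05 = 69.3408.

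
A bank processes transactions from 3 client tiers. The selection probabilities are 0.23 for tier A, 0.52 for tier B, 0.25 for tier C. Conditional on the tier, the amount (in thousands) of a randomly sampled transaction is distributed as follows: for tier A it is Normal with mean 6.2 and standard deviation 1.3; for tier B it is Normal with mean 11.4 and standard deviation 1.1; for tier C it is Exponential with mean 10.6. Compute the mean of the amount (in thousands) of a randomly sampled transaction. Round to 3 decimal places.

Component means — A: 6.2; B: 11.4; C: 10.6.
E[X] = 0.23·6.2 + 0.52·11.4 + 0.25·10.6 = 10.004.

10.004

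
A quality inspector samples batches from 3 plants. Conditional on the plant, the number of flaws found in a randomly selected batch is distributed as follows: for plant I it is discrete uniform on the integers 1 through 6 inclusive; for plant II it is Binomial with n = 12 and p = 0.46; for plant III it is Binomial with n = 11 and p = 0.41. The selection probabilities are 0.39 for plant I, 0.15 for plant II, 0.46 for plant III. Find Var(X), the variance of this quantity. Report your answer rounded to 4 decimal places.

Per component, I: μ=3.5, E[X²]=15.1667; II: μ=5.52, E[X²]=33.4512; III: μ=4.51, E[X²]=23.001.
E[X] = 0.39·3.5 + 0.15·5.52 + 0.46·4.51 = 4.2676.
E[X²] = 0.39·15.1667 + 0.15·33.4512 + 0.46·23.001 = 21.5131.
Var(X) = E[X²] − (E[X])² = 21.5131 − 18.2124 = 3.30073.

3.3007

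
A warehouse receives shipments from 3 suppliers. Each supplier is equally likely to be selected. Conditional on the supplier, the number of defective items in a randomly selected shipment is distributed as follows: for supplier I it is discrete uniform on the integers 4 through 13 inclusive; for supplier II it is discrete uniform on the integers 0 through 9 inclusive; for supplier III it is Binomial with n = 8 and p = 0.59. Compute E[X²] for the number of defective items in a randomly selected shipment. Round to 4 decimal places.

44.4045

For each component E[X²] = Var + (mean)², giving I: 80.5; II: 28.5; III: 24.2136.
Overall E[X²] = 0.333333·80.5 + 0.333333·28.5 + 0.333333·24.2136 = 44.4045.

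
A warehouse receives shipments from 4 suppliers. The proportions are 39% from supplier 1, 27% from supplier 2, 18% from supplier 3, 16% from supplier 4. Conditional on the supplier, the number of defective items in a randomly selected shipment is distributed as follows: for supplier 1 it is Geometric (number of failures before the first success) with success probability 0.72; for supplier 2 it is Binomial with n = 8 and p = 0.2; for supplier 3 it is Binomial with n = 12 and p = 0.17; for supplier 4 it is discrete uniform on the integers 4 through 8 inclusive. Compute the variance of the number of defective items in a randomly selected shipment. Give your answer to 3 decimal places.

4.789

Per component, 1: μ=0.388889, E[X²]=0.691358; 2: μ=1.6, E[X²]=3.84; 3: μ=2.04, E[X²]=5.8548; 4: μ=6, E[X²]=38.
E[X] = 0.39·0.388889 + 0.27·1.6 + 0.18·2.04 + 0.16·6 = 1.91087.
E[X²] = 0.39·0.691358 + 0.27·3.84 + 0.18·5.8548 + 0.16·38 = 8.44029.
Var(X) = E[X²] − (E[X])² = 8.44029 − 3.65141 = 4.78888.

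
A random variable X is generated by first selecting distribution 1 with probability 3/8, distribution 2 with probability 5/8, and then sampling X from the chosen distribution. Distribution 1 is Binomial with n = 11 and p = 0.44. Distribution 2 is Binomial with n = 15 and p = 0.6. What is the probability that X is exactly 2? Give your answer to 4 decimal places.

Conditional on each component, P(X = 2): 1: 0.0576714; 2: 0.000253672.
By total probability, P(X = 2) = 0.375·0.0576714 + 0.625·0.000253672 = 0.0217853.

0.0218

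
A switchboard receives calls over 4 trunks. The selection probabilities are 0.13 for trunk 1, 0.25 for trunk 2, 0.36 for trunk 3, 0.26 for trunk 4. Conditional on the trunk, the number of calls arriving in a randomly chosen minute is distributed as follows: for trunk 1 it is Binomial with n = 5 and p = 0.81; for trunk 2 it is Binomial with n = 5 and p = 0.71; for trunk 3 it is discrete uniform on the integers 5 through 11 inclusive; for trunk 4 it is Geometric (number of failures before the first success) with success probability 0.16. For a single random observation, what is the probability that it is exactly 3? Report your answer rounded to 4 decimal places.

Conditional on each trunk, P(X = 3): 1: 0.19185; 2: 0.301003; 3: 0; 4: 0.0948326.
By total probability, P(X = 3) = 0.13·0.19185 + 0.25·0.301003 + 0.36·0 + 0.26·0.0948326 = 0.124848.

0.1248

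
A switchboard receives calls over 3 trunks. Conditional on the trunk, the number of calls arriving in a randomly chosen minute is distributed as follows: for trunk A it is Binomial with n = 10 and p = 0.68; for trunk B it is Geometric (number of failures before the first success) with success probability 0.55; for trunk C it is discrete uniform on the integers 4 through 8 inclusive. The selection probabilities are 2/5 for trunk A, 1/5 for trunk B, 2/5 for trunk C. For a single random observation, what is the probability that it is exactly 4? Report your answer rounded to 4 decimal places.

Conditional on each trunk, P(X = 4): A: 0.048212; B: 0.0225534; C: 0.2.
By total probability, P(X = 4) = 0.4·0.048212 + 0.2·0.0225534 + 0.4·0.2 = 0.103795.

0.1038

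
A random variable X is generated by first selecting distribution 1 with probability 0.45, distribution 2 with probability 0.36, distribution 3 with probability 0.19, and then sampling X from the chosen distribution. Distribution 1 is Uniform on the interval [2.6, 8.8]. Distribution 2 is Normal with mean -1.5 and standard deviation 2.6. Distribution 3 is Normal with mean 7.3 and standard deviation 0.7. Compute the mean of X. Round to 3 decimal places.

Component means — 1: 5.7; 2: -1.5; 3: 7.3.
E[X] = 0.45·5.7 + 0.36·-1.5 + 0.19·7.3 = 3.412.

3.412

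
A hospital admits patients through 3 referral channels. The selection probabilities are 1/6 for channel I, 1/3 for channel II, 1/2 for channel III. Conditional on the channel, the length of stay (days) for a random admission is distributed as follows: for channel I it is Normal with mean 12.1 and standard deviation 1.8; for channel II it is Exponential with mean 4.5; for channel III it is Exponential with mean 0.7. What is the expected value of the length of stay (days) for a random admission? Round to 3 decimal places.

Component means — I: 12.1; II: 4.5; III: 0.7.
E[X] = 0.166667·12.1 + 0.333333·4.5 + 0.5·0.7 = 3.86667.

3.867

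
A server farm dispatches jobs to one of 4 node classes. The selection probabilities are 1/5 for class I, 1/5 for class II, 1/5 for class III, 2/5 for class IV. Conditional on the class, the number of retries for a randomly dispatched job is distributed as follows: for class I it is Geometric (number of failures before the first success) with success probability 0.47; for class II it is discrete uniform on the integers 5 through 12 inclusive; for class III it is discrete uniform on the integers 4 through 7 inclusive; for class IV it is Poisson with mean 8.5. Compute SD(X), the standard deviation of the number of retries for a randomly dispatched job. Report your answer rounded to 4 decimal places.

3.6806

Per component, I: μ=1.12766, E[X²]=3.67089; II: μ=8.5, E[X²]=77.5; III: μ=5.5, E[X²]=31.5; IV: μ=8.5, E[X²]=80.75.
E[X] = 0.2·1.12766 + 0.2·8.5 + 0.2·5.5 + 0.4·8.5 = 6.42553.
E[X²] = 0.2·3.67089 + 0.2·77.5 + 0.2·31.5 + 0.4·80.75 = 54.8342.
Var(X) = E[X²] − (E[X])² = 54.8342 − 41.2875 = 13.5467.
SD(X) = √13.5467 = 3.68059.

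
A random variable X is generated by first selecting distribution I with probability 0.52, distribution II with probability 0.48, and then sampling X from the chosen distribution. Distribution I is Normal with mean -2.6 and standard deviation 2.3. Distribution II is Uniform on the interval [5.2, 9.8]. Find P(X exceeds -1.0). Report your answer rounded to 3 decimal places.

Conditional on each component, P(X > -1.0): I: 0.243323; II: 1.
By total probability, P(X > -1.0) = 0.52·0.243323 + 0.48·1 = 0.606528.

0.607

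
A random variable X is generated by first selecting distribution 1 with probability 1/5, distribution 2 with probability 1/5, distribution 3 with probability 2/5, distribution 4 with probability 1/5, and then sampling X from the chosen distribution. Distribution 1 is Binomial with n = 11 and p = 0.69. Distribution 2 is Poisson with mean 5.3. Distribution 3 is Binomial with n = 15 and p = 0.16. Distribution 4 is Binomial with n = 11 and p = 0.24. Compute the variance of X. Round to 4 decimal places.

7.0434

Per component, 1: μ=7.59, E[X²]=59.961; 2: μ=5.3, E[X²]=33.39; 3: μ=2.4, E[X²]=7.776; 4: μ=2.64, E[X²]=8.976.
E[X] = 0.2·7.59 + 0.2·5.3 + 0.4·2.4 + 0.2·2.64 = 4.066.
E[X²] = 0.2·59.961 + 0.2·33.39 + 0.4·7.776 + 0.2·8.976 = 23.5758.
Var(X) = E[X²] − (E[X])² = 23.5758 − 16.5324 = 7.04344.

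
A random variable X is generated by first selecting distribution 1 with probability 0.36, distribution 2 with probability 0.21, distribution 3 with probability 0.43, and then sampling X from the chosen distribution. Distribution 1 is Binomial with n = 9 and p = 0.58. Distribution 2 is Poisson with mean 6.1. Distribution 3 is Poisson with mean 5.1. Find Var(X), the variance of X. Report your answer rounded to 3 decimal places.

Per component, 1: μ=5.22, E[X²]=29.4408; 2: μ=6.1, E[X²]=43.31; 3: μ=5.1, E[X²]=31.11.
E[X] = 0.36·5.22 + 0.21·6.1 + 0.43·5.1 = 5.3532.
E[X²] = 0.36·29.4408 + 0.21·43.31 + 0.43·31.11 = 33.0711.
Var(X) = E[X²] − (E[X])² = 33.0711 − 28.6568 = 4.41434.

4.414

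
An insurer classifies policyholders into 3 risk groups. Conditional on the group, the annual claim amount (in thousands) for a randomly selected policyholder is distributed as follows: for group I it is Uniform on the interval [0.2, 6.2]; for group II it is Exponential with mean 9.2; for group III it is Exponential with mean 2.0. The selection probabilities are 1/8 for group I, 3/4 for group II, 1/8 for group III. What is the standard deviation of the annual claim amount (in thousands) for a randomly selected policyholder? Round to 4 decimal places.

8.5213

Per component, I: μ=3.2, E[X²]=13.24; II: μ=9.2, E[X²]=169.28; III: μ=2, E[X²]=8.
E[X] = 0.125·3.2 + 0.75·9.2 + 0.125·2 = 7.55.
E[X²] = 0.125·13.24 + 0.75·169.28 + 0.125·8 = 129.615.
Var(X) = E[X²] − (E[X])² = 129.615 − 57.0025 = 72.6125.
SD(X) = √72.6125 = 8.5213.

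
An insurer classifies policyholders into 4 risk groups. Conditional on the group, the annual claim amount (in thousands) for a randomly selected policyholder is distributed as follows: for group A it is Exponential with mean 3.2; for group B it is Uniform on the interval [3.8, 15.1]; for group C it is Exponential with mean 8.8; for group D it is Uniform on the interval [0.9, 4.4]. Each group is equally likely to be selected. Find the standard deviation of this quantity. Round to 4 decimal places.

Per component, A: μ=3.2, E[X²]=20.48; B: μ=9.45, E[X²]=99.9433; C: μ=8.8, E[X²]=154.88; D: μ=2.65, E[X²]=8.04333.
E[X] = 0.25·3.2 + 0.25·9.45 + 0.25·8.8 + 0.25·2.65 = 6.025.
E[X²] = 0.25·20.48 + 0.25·99.9433 + 0.25·154.88 + 0.25·8.04333 = 70.8367.
Var(X) = E[X²] − (E[X])² = 70.8367 − 36.3006 = 34.536.
SD(X) = √34.536 = 5.87674.

5.8767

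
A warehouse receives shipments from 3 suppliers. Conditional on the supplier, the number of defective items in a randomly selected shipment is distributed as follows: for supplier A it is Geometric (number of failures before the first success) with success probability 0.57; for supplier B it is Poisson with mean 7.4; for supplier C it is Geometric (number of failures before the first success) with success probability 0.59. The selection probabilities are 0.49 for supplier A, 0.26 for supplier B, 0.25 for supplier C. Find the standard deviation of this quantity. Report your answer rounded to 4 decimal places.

3.3788

Per component, A: μ=0.754386, E[X²]=1.89258; B: μ=7.4, E[X²]=62.16; C: μ=0.694915, E[X²]=1.66073.
E[X] = 0.49·0.754386 + 0.26·7.4 + 0.25·0.694915 = 2.46738.
E[X²] = 0.49·1.89258 + 0.26·62.16 + 0.25·1.66073 = 17.5041.
Var(X) = E[X²] − (E[X])² = 17.5041 − 6.08795 = 11.4162.
SD(X) = √11.4162 = 3.37879.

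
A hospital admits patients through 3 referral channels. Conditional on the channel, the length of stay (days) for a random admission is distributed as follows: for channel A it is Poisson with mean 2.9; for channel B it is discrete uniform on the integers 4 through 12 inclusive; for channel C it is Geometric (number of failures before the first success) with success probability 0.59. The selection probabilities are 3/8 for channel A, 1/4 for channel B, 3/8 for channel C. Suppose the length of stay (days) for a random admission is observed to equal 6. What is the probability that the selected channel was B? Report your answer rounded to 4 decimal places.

Likelihoods P(X=6 | ·): A: 0.0454571; B: 0.111111; C: 0.00280256.
Posterior ∝ prior × likelihood. Numerator for B: 0.25·0.111111 = 0.0277778.
Normalizing constant: 0.375·0.0454571 + 0.25·0.111111 + 0.375·0.00280256 = 0.0458751.
P(B | observation) = 0.0277778 / 0.0458751 = 0.605508.

0.6055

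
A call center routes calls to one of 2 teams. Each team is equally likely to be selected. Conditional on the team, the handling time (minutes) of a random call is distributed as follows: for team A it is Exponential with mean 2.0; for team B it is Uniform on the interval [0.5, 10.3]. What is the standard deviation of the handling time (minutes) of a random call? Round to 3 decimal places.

Per component, A: μ=2, E[X²]=8; B: μ=5.4, E[X²]=37.1633.
E[X] = 0.5·2 + 0.5·5.4 = 3.7.
E[X²] = 0.5·8 + 0.5·37.1633 = 22.5817.
Var(X) = E[X²] − (E[X])² = 22.5817 − 13.69 = 8.89167.
SD(X) = √8.89167 = 2.98189.

2.982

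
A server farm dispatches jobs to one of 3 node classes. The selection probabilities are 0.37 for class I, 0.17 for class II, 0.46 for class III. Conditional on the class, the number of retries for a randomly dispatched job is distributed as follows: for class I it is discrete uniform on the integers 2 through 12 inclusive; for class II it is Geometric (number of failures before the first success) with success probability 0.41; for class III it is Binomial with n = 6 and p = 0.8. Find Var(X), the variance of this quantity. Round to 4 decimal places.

Per component, I: μ=7, E[X²]=59; II: μ=1.43902, E[X²]=5.58061; III: μ=4.8, E[X²]=24.
E[X] = 0.37·7 + 0.17·1.43902 + 0.46·4.8 = 5.04263.
E[X²] = 0.37·59 + 0.17·5.58061 + 0.46·24 = 33.8187.
Var(X) = E[X²] − (E[X])² = 33.8187 − 25.4282 = 8.39054.

8.3905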